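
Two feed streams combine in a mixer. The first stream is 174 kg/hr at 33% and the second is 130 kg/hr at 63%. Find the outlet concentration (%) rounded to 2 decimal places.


Mass balance on solute: F1*x1 + F2*x2 = F3*x3
F3 = F1 + F2 = 174 + 130 = 304 kg/hr
x3 = (F1*x1 + F2*x2)/F3
x3 = (174*0.33 + 130*0.63) / 304
x3 = 45.83%


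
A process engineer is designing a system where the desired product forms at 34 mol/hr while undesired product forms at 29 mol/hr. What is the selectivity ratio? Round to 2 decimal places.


S = desired product rate / undesired product rate
S = 34 / 29
S = 1.17


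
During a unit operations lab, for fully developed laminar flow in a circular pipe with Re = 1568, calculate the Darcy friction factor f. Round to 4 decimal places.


f = 64 / Re
f = 64 / 1568
f = 0.0408


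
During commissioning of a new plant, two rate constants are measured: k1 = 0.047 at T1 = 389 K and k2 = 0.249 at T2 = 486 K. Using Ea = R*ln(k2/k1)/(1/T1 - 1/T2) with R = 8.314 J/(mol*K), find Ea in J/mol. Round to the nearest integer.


Ea = R * ln(k2/k1) / (1/T1 - 1/T2)
ln(k2/k1) = ln(0.249/0.047) = 1.6673053
1/T1 - 1/T2 = 1/389 - 1/486 = 0.000513080919
Ea = 8.314 * 1.6673053 / 0.000513080919
Ea = 27017 J/mol


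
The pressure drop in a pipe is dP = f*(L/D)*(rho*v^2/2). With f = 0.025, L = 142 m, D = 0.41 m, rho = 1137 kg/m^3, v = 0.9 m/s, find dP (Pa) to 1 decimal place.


dP = f * (L/D) * (rho*v^2/2)
dP = 0.025 * (142/0.41) * (1137*0.9^2/2)
L/D = 346.34146341
rho*v^2/2 = 1137*0.81/2 = 460.485
dP = 0.025 * 346.34146341 * 460.485
dP = 3987.1 Pa


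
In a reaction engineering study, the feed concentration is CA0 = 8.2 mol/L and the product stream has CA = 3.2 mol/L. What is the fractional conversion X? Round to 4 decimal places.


X = (CA0 - CA) / CA0
X = (8.2 - 3.2) / 8.2
X = 5.0 / 8.2
X = 0.6098


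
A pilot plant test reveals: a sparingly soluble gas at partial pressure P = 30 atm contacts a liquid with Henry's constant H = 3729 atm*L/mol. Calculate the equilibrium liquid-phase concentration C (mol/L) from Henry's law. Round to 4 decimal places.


C = P / H
C = 30 / 3729
C = 0.0080 mol/L


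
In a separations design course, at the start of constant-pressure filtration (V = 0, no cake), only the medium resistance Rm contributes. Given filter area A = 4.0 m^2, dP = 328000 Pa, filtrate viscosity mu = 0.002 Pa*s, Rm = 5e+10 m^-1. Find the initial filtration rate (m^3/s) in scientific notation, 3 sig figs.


rate = A * dP / (mu * Rm)
rate = 4.0 * 328000 / (0.002 * 5e+10)
rate = 1312000.0 / 1.000e+08
rate = 1.31e-02 m^3/s


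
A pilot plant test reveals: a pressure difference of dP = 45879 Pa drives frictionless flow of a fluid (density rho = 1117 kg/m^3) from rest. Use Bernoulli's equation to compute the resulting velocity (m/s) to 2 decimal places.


v = sqrt(2*dP/rho)
v = sqrt(2*45879/1117)
v = sqrt(82.146822)
v = 9.06 m/s


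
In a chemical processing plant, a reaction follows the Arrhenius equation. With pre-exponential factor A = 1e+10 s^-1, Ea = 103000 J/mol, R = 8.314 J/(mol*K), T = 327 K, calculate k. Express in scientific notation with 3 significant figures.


k = A * exp(-Ea/(R*T))
k = 1e+10 * exp(-103000 / (8.314 * 327))
k = 1e+10 * exp(-37.886061)
k = 3.52e-07


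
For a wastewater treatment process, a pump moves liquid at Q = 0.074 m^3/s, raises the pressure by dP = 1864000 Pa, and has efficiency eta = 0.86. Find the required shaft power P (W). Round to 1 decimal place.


P = Q * dP / eta
P = 0.074 * 1864000 / 0.86
P = 137936.0 / 0.86
P = 160390.7 W


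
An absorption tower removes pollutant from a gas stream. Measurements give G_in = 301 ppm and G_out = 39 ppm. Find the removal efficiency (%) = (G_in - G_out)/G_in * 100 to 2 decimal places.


Efficiency = (G_in - G_out) / G_in * 100%
Efficiency = (301 - 39) / 301 * 100
Efficiency = 262 / 301 * 100
Efficiency = 87.04%


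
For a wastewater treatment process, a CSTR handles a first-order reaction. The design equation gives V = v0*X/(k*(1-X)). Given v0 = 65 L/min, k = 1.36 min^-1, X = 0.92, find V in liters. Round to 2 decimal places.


V = v0 * X / (k * (1 - X))
V = 65 * 0.92 / (1.36 * (1 - 0.92))
V = 59.8 / (1.36 * 0.08)
V = 59.8 / 0.1088
V = 549.63 L


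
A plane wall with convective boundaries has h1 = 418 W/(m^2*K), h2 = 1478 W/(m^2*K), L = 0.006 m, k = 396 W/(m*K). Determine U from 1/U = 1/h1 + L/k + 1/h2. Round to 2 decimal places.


1/U = 1/h1 + L/k + 1/h2
1/U = 1/418 + 0.006/396 + 1/1478
1/U = 0.0023923445 + 1.51515e-05 + 0.00067659
1/U = 0.003084086
U = 324.25 W/(m^2*K)


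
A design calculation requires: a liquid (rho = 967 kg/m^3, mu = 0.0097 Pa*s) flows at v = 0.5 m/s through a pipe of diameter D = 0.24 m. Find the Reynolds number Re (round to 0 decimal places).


Re = rho * v * D / mu
Re = 967 * 0.5 * 0.24 / 0.0097
Re = 116.04 / 0.0097
Re = 11963


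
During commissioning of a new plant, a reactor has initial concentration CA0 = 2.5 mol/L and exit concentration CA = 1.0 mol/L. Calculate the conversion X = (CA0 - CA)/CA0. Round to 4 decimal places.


X = (CA0 - CA) / CA0
X = (2.5 - 1.0) / 2.5
X = 1.5 / 2.5
X = 0.6000


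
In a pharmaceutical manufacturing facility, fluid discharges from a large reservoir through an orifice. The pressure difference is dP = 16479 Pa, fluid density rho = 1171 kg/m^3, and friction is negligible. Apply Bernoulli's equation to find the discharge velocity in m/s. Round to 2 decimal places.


v = sqrt(2*dP/rho)
v = sqrt(2*16479/1171)
v = sqrt(28.145175)
v = 5.31 m/s


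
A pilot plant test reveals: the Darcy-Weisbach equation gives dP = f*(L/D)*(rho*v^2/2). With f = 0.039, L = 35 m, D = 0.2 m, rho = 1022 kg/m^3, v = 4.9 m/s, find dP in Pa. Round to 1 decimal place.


dP = f * (L/D) * (rho*v^2/2)
dP = 0.039 * (35/0.2) * (1022*4.9^2/2)
L/D = 175.0
rho*v^2/2 = 1022*24.01/2 = 12269.11
dP = 0.039 * 175.0 * 12269.11
dP = 83736.7 Pa


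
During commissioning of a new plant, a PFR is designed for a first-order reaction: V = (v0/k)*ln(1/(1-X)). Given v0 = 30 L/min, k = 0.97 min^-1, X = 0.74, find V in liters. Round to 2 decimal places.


V = (v0/k) * ln(1/(1-X))
V = (30/0.97) * ln(1/(1-0.74))
V = 30.927835 * ln(3.846154)
V = 30.927835 * 1.347074
V = 41.66 L


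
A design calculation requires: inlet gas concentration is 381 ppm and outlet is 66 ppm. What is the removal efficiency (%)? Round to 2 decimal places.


Efficiency = (G_in - G_out) / G_in * 100%
Efficiency = (381 - 66) / 381 * 100
Efficiency = 315 / 381 * 100
Efficiency = 82.68%


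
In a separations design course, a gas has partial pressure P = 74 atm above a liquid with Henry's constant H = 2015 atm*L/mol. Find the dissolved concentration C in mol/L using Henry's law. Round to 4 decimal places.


C = P / H
C = 74 / 2015
C = 0.0367 mol/L


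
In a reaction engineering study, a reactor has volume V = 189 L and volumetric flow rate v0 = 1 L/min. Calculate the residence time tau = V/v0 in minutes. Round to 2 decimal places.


tau = V / v0
tau = 189 / 1
tau = 189.00 min


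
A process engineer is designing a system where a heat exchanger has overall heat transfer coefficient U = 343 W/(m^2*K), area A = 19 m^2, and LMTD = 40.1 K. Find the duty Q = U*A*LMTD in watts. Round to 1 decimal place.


Q = U * A * LMTD
Q = 343 * 19 * 40.1
Q = 261331.7 W


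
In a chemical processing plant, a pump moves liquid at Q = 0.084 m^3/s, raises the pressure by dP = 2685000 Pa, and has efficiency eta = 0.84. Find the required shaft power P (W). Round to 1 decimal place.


P = Q * dP / eta
P = 0.084 * 2685000 / 0.84
P = 225540.0 / 0.84
P = 268500.0 W


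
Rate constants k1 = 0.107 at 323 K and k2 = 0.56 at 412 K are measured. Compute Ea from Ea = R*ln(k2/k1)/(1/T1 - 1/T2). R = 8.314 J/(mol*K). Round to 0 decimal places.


Ea = R * ln(k2/k1) / (1/T1 - 1/T2)
ln(k2/k1) = ln(0.56/0.107) = 1.6551079
1/T1 - 1/T2 = 1/323 - 1/412 = 0.000668790766
Ea = 8.314 * 1.6551079 / 0.000668790766
Ea = 20575 J/mol


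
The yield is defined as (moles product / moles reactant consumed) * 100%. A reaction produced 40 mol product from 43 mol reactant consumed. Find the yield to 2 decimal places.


Yield = (moles product / moles consumed) * 100%
Yield = (40 / 43) * 100
Yield = 0.9302 * 100
Yield = 93.02%


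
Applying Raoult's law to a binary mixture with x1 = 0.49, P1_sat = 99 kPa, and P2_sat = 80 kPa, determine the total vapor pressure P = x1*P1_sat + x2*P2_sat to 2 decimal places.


P = x1*P1_sat + x2*P2_sat
x2 = 1 - x1 = 1 - 0.49 = 0.51
P = 0.49*99 + 0.51*80
P = 48.51 + 40.8
P = 89.31 kPa


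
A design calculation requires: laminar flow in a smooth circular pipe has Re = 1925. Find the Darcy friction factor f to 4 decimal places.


f = 64 / Re
f = 64 / 1925
f = 0.0332


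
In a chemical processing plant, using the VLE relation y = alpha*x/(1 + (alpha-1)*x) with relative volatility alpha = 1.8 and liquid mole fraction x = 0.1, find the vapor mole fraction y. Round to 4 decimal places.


y = alpha*x / (1 + (alpha-1)*x)
y = 1.8*0.1 / (1 + (1.8-1)*0.1)
y = 0.18 / (1 + 0.08)
y = 0.18 / 1.08
y = 0.1667


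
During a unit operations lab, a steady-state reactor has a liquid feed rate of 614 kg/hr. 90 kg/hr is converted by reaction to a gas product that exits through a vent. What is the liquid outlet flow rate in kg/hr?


Steady-state mass balance on the main outlet: F_out = F_in - F_removed
F_out = 614 - 90
F_out = 524 kg/hr


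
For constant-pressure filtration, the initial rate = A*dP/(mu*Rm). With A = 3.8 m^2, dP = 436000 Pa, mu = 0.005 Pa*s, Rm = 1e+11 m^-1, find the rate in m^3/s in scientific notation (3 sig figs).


rate = A * dP / (mu * Rm)
rate = 3.8 * 436000 / (0.005 * 1e+11)
rate = 1656800.0 / 5.000e+08
rate = 3.31e-03 m^3/s


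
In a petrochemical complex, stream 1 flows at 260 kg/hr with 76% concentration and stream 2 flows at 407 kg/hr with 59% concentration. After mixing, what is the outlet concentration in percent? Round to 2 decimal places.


Mass balance on solute: F1*x1 + F2*x2 = F3*x3
F3 = F1 + F2 = 260 + 407 = 667 kg/hr
x3 = (F1*x1 + F2*x2)/F3
x3 = (260*0.76 + 407*0.59) / 667
x3 = 65.63%


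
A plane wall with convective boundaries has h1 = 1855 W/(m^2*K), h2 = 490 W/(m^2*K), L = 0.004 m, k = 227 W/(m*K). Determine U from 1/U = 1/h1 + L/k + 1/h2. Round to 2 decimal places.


1/U = 1/h1 + L/k + 1/h2
1/U = 1/1855 + 0.004/227 + 1/490
1/U = 0.0005390836 + 1.76211e-05 + 0.0020408163
1/U = 0.002597521
U = 384.98 W/(m^2*K)


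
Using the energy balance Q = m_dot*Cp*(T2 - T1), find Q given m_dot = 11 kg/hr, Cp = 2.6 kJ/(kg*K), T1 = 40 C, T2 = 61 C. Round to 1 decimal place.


Q = m_dot * Cp * (T2 - T1)
Q = 11 * 2.6 * (61 - 40)
Q = 11 * 2.6 * 21
Q = 600.6 kJ/hr


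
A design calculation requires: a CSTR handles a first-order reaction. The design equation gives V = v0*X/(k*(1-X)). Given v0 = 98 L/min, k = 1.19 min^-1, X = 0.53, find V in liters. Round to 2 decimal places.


V = v0 * X / (k * (1 - X))
V = 98 * 0.53 / (1.19 * (1 - 0.53))
V = 51.94 / (1.19 * 0.47)
V = 51.94 / 0.5593
V = 92.87 L


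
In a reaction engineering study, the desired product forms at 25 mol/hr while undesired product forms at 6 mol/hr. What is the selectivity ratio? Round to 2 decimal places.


S = desired product rate / undesired product rate
S = 25 / 6
S = 4.17


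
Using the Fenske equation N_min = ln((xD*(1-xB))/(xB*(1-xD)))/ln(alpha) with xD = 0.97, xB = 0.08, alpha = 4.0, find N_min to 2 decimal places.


N_min = ln((xD*(1-xB))/(xB*(1-xD))) / ln(alpha)
Numerator inside ln: 0.8924 / 0.0024 = 371.833333
ln(371.833333) = 5.918446
ln(alpha) = ln(4.0) = 1.386294
N_min = 5.918446 / 1.386294 = 4.27


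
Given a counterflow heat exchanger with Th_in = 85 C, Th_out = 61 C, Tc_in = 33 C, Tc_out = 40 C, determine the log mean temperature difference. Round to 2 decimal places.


dT1 = Th_in - Tc_out = 85 - 40 = 45
dT2 = Th_out - Tc_in = 61 - 33 = 28
LMTD = (dT1 - dT2) / ln(dT1/dT2)
LMTD = (45 - 28) / ln(45/28)
LMTD = 35.83 K


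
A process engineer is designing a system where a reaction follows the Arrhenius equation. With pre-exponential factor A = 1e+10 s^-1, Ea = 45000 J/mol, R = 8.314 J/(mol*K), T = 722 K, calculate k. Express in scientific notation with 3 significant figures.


k = A * exp(-Ea/(R*T))
k = 1e+10 * exp(-45000 / (8.314 * 722))
k = 1e+10 * exp(-7.496617)
k = 5.55e+06


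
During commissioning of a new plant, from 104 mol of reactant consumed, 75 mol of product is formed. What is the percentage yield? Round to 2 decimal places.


Yield = (moles product / moles consumed) * 100%
Yield = (75 / 104) * 100
Yield = 0.7212 * 100
Yield = 72.12%


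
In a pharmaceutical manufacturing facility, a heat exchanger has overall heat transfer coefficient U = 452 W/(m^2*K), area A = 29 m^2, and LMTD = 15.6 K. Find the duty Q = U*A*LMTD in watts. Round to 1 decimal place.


Q = U * A * LMTD
Q = 452 * 29 * 15.6
Q = 204484.8 W


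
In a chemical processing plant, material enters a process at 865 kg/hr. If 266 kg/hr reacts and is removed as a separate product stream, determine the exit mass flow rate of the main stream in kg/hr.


Steady-state mass balance on the main outlet: F_out = F_in - F_removed
F_out = 865 - 266
F_out = 599 kg/hr


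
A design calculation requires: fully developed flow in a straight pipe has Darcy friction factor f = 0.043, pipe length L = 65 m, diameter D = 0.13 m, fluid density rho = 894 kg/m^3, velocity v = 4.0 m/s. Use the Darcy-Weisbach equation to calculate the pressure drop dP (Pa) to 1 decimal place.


dP = f * (L/D) * (rho*v^2/2)
dP = 0.043 * (65/0.13) * (894*4.0^2/2)
L/D = 500.0
rho*v^2/2 = 894*16.0/2 = 7152.0
dP = 0.043 * 500.0 * 7152.0
dP = 153768.0 Pa


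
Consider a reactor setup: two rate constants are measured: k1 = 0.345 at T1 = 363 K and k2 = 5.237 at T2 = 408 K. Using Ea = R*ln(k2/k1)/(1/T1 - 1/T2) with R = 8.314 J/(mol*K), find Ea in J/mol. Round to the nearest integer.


Ea = R * ln(k2/k1) / (1/T1 - 1/T2)
ln(k2/k1) = ln(5.237/0.345) = 2.7199597
1/T1 - 1/T2 = 1/363 - 1/408 = 0.000303840544
Ea = 8.314 * 2.7199597 / 0.000303840544
Ea = 74426 J/mol


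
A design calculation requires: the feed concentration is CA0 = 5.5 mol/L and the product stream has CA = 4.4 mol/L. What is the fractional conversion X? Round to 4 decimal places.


X = (CA0 - CA) / CA0
X = (5.5 - 4.4) / 5.5
X = 1.1 / 5.5
X = 0.2000


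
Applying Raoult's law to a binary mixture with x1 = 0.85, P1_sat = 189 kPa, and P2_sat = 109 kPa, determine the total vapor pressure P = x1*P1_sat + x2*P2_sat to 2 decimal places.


P = x1*P1_sat + x2*P2_sat
x2 = 1 - x1 = 1 - 0.85 = 0.15
P = 0.85*189 + 0.15*109
P = 160.65 + 16.35
P = 177.00 kPa


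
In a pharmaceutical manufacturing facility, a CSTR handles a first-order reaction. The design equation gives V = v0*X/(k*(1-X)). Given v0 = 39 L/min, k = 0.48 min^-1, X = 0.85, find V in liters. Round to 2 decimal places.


V = v0 * X / (k * (1 - X))
V = 39 * 0.85 / (0.48 * (1 - 0.85))
V = 33.15 / (0.48 * 0.15)
V = 33.15 / 0.072
V = 460.42 L


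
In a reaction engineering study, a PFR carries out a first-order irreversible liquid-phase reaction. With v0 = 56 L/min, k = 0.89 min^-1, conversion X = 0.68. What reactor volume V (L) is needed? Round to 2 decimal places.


V = (v0/k) * ln(1/(1-X))
V = (56/0.89) * ln(1/(1-0.68))
V = 62.921348 * ln(3.125)
V = 62.921348 * 1.139434
V = 71.69 L


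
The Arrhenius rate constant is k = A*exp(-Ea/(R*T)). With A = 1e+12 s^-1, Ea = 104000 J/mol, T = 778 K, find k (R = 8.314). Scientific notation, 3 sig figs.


k = A * exp(-Ea/(R*T))
k = 1e+12 * exp(-104000 / (8.314 * 778))
k = 1e+12 * exp(-16.078433)
k = 1.04e+05


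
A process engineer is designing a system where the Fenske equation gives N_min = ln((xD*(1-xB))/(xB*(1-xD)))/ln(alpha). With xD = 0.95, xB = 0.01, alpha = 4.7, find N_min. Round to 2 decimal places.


N_min = ln((xD*(1-xB))/(xB*(1-xD))) / ln(alpha)
Numerator inside ln: 0.9405 / 0.0005 = 1881.0
ln(1881.0) = 7.539559
ln(alpha) = ln(4.7) = 1.547563
N_min = 7.539559 / 1.547563 = 4.87


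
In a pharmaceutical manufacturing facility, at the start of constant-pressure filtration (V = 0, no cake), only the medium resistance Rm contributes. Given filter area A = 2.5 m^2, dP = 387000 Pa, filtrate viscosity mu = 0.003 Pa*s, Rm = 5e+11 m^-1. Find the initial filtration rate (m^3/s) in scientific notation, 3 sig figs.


rate = A * dP / (mu * Rm)
rate = 2.5 * 387000 / (0.003 * 5e+11)
rate = 967500.0 / 1.500e+09
rate = 6.45e-04 m^3/s


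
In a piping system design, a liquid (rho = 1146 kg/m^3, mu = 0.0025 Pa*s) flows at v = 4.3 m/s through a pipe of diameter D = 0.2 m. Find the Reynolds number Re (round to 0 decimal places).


Re = rho * v * D / mu
Re = 1146 * 4.3 * 0.2 / 0.0025
Re = 985.56 / 0.0025
Re = 394224


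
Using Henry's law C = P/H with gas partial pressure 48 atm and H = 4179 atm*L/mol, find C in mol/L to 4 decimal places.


C = P / H
C = 48 / 4179
C = 0.0115 mol/L


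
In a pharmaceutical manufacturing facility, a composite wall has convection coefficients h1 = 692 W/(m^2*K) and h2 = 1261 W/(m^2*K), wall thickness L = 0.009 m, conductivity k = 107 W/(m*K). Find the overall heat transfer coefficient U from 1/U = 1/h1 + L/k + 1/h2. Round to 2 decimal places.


1/U = 1/h1 + L/k + 1/h2
1/U = 1/692 + 0.009/107 + 1/1261
1/U = 0.0014450867 + 8.41121e-05 + 0.0007930214
1/U = 0.0023222202
U = 430.62 W/(m^2*K)


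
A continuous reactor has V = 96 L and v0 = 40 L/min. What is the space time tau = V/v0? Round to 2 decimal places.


tau = V / v0
tau = 96 / 40
tau = 2.40 min


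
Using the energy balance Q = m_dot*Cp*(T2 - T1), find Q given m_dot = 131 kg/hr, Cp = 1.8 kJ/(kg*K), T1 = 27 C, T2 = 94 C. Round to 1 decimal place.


Q = m_dot * Cp * (T2 - T1)
Q = 131 * 1.8 * (94 - 27)
Q = 131 * 1.8 * 67
Q = 15798.6 kJ/hr


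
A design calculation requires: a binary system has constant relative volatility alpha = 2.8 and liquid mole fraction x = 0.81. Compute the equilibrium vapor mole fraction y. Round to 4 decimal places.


y = alpha*x / (1 + (alpha-1)*x)
y = 2.8*0.81 / (1 + (2.8-1)*0.81)
y = 2.268 / (1 + 1.458)
y = 2.268 / 2.458
y = 0.9227


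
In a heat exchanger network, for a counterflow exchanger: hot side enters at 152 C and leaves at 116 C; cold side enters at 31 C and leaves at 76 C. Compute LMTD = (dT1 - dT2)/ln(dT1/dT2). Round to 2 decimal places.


dT1 = Th_in - Tc_out = 152 - 76 = 76
dT2 = Th_out - Tc_in = 116 - 31 = 85
LMTD = (dT1 - dT2) / ln(dT1/dT2)
LMTD = (76 - 85) / ln(76/85)
LMTD = 80.42 K


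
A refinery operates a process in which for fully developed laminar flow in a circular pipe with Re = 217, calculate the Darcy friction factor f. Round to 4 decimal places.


f = 64 / Re
f = 64 / 217
f = 0.2949


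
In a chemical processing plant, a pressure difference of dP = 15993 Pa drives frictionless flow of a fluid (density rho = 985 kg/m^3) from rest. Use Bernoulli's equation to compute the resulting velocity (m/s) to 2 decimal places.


v = sqrt(2*dP/rho)
v = sqrt(2*15993/985)
v = sqrt(32.473096)
v = 5.70 m/s


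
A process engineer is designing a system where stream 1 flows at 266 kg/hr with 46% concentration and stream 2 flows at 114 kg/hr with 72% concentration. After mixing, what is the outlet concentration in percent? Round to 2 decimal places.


Mass balance on solute: F1*x1 + F2*x2 = F3*x3
F3 = F1 + F2 = 266 + 114 = 380 kg/hr
x3 = (F1*x1 + F2*x2)/F3
x3 = (266*0.46 + 114*0.72) / 380
x3 = 53.80%


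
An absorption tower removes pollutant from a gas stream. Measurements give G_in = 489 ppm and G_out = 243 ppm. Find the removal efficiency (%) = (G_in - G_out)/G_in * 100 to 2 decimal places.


Efficiency = (G_in - G_out) / G_in * 100%
Efficiency = (489 - 243) / 489 * 100
Efficiency = 246 / 489 * 100
Efficiency = 50.31%


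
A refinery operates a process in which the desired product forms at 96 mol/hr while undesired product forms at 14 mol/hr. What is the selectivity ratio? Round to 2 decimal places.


S = desired product rate / undesired product rate
S = 96 / 14
S = 6.86


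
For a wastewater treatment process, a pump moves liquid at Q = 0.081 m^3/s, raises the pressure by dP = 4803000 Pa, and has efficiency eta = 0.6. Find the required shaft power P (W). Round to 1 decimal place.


P = Q * dP / eta
P = 0.081 * 4803000 / 0.6
P = 389043.0 / 0.6
P = 648405.0 W


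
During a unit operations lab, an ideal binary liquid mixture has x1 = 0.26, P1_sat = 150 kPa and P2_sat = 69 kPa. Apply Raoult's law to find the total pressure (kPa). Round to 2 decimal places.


P = x1*P1_sat + x2*P2_sat
x2 = 1 - x1 = 1 - 0.26 = 0.74
P = 0.26*150 + 0.74*69
P = 39.0 + 51.06
P = 90.06 kPa


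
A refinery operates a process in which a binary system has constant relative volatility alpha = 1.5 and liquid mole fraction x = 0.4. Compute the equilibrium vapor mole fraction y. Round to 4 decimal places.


y = alpha*x / (1 + (alpha-1)*x)
y = 1.5*0.4 / (1 + (1.5-1)*0.4)
y = 0.6 / (1 + 0.2)
y = 0.6 / 1.2
y = 0.5000


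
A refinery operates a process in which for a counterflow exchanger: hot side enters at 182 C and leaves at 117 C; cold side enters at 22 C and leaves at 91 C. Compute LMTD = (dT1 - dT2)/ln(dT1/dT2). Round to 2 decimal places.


dT1 = Th_in - Tc_out = 182 - 91 = 91
dT2 = Th_out - Tc_in = 117 - 22 = 95
LMTD = (dT1 - dT2) / ln(dT1/dT2)
LMTD = (91 - 95) / ln(91/95)
LMTD = 92.99 K


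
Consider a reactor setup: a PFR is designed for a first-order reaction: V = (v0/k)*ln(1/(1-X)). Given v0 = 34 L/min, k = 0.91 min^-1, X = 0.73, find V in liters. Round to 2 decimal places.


V = (v0/k) * ln(1/(1-X))
V = (34/0.91) * ln(1/(1-0.73))
V = 37.362637 * ln(3.703704)
V = 37.362637 * 1.309333
V = 48.92 L


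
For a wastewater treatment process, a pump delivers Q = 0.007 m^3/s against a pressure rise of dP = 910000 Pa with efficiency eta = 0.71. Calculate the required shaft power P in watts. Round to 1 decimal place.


P = Q * dP / eta
P = 0.007 * 910000 / 0.71
P = 6370.0 / 0.71
P = 8971.8 W


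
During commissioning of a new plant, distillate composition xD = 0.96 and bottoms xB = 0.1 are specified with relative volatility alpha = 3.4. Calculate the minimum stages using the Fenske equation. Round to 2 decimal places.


N_min = ln((xD*(1-xB))/(xB*(1-xD))) / ln(alpha)
Numerator inside ln: 0.864 / 0.004 = 216.0
ln(216.0) = 5.375278
ln(alpha) = ln(3.4) = 1.223775
N_min = 5.375278 / 1.223775 = 4.39


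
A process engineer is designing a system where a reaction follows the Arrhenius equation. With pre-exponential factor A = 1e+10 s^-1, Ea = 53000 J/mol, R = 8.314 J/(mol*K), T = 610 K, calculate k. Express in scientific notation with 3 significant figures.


k = A * exp(-Ea/(R*T))
k = 1e+10 * exp(-53000 / (8.314 * 610))
k = 1e+10 * exp(-10.450475)
k = 2.89e+05


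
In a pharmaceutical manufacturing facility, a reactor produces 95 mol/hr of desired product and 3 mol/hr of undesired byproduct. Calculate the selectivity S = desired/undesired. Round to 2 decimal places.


S = desired product rate / undesired product rate
S = 95 / 3
S = 31.67


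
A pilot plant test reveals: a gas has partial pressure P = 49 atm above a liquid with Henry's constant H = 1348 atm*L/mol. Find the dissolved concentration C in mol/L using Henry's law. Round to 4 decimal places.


C = P / H
C = 49 / 1348
C = 0.0364 mol/L


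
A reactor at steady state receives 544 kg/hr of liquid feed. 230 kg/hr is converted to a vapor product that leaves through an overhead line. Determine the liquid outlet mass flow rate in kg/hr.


Steady-state mass balance on the main outlet: F_out = F_in - F_removed
F_out = 544 - 230
F_out = 314 kg/hr


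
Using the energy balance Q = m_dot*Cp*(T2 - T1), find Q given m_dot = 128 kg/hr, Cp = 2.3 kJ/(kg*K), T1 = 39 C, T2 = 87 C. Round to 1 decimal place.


Q = m_dot * Cp * (T2 - T1)
Q = 128 * 2.3 * (87 - 39)
Q = 128 * 2.3 * 48
Q = 14131.2 kJ/hr


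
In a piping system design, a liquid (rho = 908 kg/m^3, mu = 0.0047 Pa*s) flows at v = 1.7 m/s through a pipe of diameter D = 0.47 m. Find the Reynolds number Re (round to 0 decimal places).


Re = rho * v * D / mu
Re = 908 * 1.7 * 0.47 / 0.0047
Re = 725.492 / 0.0047
Re = 154360


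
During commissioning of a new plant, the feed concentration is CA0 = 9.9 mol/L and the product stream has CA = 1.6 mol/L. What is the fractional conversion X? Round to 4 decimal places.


X = (CA0 - CA) / CA0
X = (9.9 - 1.6) / 9.9
X = 8.3 / 9.9
X = 0.8384


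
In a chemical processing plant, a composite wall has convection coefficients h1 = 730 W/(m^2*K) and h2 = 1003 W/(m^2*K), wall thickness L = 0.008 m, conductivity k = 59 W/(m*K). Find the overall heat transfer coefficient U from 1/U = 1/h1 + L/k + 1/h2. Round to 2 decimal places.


1/U = 1/h1 + L/k + 1/h2
1/U = 1/730 + 0.008/59 + 1/1003
1/U = 0.001369863 + 0.0001355932 + 0.000997009
1/U = 0.0025024652
U = 399.61 W/(m^2*K)


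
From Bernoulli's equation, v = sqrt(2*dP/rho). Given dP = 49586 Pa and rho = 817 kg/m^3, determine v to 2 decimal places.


v = sqrt(2*dP/rho)
v = sqrt(2*49586/817)
v = sqrt(121.385557)
v = 11.02 m/s


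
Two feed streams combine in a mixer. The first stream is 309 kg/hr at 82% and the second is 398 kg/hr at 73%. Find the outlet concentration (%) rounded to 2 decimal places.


Mass balance on solute: F1*x1 + F2*x2 = F3*x3
F3 = F1 + F2 = 309 + 398 = 707 kg/hr
x3 = (F1*x1 + F2*x2)/F3
x3 = (309*0.82 + 398*0.73) / 707
x3 = 76.93%


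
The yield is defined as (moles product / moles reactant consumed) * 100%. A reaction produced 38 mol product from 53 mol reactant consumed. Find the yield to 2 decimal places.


Yield = (moles product / moles consumed) * 100%
Yield = (38 / 53) * 100
Yield = 0.717 * 100
Yield = 71.70%


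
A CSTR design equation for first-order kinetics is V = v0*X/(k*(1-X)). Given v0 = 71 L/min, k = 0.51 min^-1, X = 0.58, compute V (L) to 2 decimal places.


V = v0 * X / (k * (1 - X))
V = 71 * 0.58 / (0.51 * (1 - 0.58))
V = 41.18 / (0.51 * 0.42)
V = 41.18 / 0.2142
V = 192.25 L


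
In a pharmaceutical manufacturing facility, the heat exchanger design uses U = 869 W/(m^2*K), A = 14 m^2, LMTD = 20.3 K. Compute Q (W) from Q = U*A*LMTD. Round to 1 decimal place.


Q = U * A * LMTD
Q = 869 * 14 * 20.3
Q = 246969.8 W


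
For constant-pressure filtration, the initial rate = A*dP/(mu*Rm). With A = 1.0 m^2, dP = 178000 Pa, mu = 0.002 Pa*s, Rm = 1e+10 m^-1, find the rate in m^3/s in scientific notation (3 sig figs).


rate = A * dP / (mu * Rm)
rate = 1.0 * 178000 / (0.002 * 1e+10)
rate = 178000.0 / 2.000e+07
rate = 8.90e-03 m^3/s


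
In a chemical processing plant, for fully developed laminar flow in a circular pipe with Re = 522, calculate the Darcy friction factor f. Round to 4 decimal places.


f = 64 / Re
f = 64 / 522
f = 0.1226


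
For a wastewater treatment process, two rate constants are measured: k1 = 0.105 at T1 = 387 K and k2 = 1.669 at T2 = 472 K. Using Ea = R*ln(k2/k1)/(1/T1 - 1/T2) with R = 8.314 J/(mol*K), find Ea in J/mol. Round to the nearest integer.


Ea = R * ln(k2/k1) / (1/T1 - 1/T2)
ln(k2/k1) = ln(1.669/0.105) = 2.7660196
1/T1 - 1/T2 = 1/387 - 1/472 = 0.00046533526
Ea = 8.314 * 2.7660196 / 0.00046533526
Ea = 49420 J/mol


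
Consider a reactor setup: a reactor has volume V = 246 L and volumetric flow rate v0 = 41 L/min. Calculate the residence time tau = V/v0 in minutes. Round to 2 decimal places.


tau = V / v0
tau = 246 / 41
tau = 6.00 min


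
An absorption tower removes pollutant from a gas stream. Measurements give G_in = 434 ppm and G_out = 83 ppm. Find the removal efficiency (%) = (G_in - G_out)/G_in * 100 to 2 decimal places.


Efficiency = (G_in - G_out) / G_in * 100%
Efficiency = (434 - 83) / 434 * 100
Efficiency = 351 / 434 * 100
Efficiency = 80.88%


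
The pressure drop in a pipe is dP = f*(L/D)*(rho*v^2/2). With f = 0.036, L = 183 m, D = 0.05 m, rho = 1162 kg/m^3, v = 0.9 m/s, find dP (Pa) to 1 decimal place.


dP = f * (L/D) * (rho*v^2/2)
dP = 0.036 * (183/0.05) * (1162*0.9^2/2)
L/D = 3660.0
rho*v^2/2 = 1162*0.81/2 = 470.61
dP = 0.036 * 3660.0 * 470.61
dP = 62007.6 Pa


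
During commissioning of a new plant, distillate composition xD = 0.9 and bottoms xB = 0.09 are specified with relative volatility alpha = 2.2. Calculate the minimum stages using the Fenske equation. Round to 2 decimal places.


N_min = ln((xD*(1-xB))/(xB*(1-xD))) / ln(alpha)
Numerator inside ln: 0.819 / 0.009 = 91.0
ln(91.0) = 4.51086
ln(alpha) = ln(2.2) = 0.788457
N_min = 4.51086 / 0.788457 = 5.72


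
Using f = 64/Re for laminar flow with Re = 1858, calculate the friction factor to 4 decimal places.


f = 64 / Re
f = 64 / 1858
f = 0.0344


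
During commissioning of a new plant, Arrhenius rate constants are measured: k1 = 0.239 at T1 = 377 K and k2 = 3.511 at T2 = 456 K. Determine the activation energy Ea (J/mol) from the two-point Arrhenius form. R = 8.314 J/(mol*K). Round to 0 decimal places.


Ea = R * ln(k2/k1) / (1/T1 - 1/T2)
ln(k2/k1) = ln(3.511/0.239) = 2.6871926
1/T1 - 1/T2 = 1/377 - 1/456 = 0.000459537438
Ea = 8.314 * 2.6871926 / 0.000459537438
Ea = 48617 J/mol


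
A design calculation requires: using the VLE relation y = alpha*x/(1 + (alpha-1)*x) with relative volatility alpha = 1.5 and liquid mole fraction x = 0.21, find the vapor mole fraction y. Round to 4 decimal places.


y = alpha*x / (1 + (alpha-1)*x)
y = 1.5*0.21 / (1 + (1.5-1)*0.21)
y = 0.315 / (1 + 0.105)
y = 0.315 / 1.105
y = 0.2851


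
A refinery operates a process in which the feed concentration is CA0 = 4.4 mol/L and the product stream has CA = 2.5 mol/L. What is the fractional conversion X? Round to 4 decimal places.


X = (CA0 - CA) / CA0
X = (4.4 - 2.5) / 4.4
X = 1.9 / 4.4
X = 0.4318


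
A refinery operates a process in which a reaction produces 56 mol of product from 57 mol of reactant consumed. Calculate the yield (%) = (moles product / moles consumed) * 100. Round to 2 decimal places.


Yield = (moles product / moles consumed) * 100%
Yield = (56 / 57) * 100
Yield = 0.9825 * 100
Yield = 98.25%


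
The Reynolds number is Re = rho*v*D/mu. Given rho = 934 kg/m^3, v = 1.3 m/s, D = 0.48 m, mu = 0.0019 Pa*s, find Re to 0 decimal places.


Re = rho * v * D / mu
Re = 934 * 1.3 * 0.48 / 0.0019
Re = 582.816 / 0.0019
Re = 306745


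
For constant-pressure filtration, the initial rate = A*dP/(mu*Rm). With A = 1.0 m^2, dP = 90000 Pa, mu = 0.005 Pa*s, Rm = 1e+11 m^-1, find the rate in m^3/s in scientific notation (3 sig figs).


rate = A * dP / (mu * Rm)
rate = 1.0 * 90000 / (0.005 * 1e+11)
rate = 90000.0 / 5.000e+08
rate = 1.80e-04 m^3/s


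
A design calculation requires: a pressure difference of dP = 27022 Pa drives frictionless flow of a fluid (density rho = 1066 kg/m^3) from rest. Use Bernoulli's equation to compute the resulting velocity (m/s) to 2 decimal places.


v = sqrt(2*dP/rho)
v = sqrt(2*27022/1066)
v = sqrt(50.697936)
v = 7.12 m/s


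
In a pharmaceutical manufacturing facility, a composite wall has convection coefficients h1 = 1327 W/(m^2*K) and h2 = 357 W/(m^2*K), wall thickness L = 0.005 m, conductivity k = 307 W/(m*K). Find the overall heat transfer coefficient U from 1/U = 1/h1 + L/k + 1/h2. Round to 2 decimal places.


1/U = 1/h1 + L/k + 1/h2
1/U = 1/1327 + 0.005/307 + 1/357
1/U = 0.0007535795 + 1.62866e-05 + 0.0028011204
1/U = 0.0035709865
U = 280.03 W/(m^2*K)


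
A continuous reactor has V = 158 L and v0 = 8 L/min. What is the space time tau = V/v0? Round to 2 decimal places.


tau = V / v0
tau = 158 / 8
tau = 19.75 min


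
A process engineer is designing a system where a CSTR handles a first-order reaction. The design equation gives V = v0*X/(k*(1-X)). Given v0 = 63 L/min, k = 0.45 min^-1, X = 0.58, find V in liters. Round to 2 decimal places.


V = v0 * X / (k * (1 - X))
V = 63 * 0.58 / (0.45 * (1 - 0.58))
V = 36.54 / (0.45 * 0.42)
V = 36.54 / 0.189
V = 193.33 L


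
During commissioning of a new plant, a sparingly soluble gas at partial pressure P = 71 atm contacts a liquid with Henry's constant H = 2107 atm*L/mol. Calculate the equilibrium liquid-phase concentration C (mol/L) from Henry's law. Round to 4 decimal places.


C = P / H
C = 71 / 2107
C = 0.0337 mol/L


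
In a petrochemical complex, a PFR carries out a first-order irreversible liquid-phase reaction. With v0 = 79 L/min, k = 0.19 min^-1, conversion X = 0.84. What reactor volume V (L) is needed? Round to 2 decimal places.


V = (v0/k) * ln(1/(1-X))
V = (79/0.19) * ln(1/(1-0.84))
V = 415.789474 * ln(6.25)
V = 415.789474 * 1.832581
V = 761.97 L


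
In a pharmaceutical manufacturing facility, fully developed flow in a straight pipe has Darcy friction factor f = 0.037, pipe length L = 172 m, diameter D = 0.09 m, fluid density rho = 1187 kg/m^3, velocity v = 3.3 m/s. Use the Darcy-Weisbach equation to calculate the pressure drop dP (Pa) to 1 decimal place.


dP = f * (L/D) * (rho*v^2/2)
dP = 0.037 * (172/0.09) * (1187*3.3^2/2)
L/D = 1911.11111111
rho*v^2/2 = 1187*10.89/2 = 6463.215
dP = 0.037 * 1911.11111111 * 6463.215
dP = 457021.1 Pa


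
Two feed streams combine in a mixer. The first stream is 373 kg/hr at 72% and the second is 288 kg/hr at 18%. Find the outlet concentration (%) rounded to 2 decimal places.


Mass balance on solute: F1*x1 + F2*x2 = F3*x3
F3 = F1 + F2 = 373 + 288 = 661 kg/hr
x3 = (F1*x1 + F2*x2)/F3
x3 = (373*0.72 + 288*0.18) / 661
x3 = 48.47%


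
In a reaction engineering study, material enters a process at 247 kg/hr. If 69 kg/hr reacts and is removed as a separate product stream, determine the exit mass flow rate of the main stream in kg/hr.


Steady-state mass balance on the main outlet: F_out = F_in - F_removed
F_out = 247 - 69
F_out = 178 kg/hr


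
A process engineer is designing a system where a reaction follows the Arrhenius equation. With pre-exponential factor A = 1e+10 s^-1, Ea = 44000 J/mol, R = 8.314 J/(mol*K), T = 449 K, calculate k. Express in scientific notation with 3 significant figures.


k = A * exp(-Ea/(R*T))
k = 1e+10 * exp(-44000 / (8.314 * 449))
k = 1e+10 * exp(-11.786811)
k = 7.60e+04


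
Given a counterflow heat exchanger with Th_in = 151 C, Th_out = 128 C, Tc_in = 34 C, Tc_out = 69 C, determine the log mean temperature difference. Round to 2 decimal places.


dT1 = Th_in - Tc_out = 151 - 69 = 82
dT2 = Th_out - Tc_in = 128 - 34 = 94
LMTD = (dT1 - dT2) / ln(dT1/dT2)
LMTD = (82 - 94) / ln(82/94)
LMTD = 87.86 K


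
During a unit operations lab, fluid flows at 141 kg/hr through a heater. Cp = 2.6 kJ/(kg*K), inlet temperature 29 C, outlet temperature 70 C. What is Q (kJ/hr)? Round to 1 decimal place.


Q = m_dot * Cp * (T2 - T1)
Q = 141 * 2.6 * (70 - 29)
Q = 141 * 2.6 * 41
Q = 15030.6 kJ/hr


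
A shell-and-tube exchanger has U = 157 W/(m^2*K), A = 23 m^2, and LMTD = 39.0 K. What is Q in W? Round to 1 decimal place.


Q = U * A * LMTD
Q = 157 * 23 * 39.0
Q = 140829.0 W


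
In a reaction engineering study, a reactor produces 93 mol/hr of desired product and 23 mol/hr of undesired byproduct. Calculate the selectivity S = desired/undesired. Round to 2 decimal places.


S = desired product rate / undesired product rate
S = 93 / 23
S = 4.04


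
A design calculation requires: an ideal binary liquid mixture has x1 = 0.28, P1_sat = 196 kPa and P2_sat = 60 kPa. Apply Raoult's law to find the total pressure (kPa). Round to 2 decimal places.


P = x1*P1_sat + x2*P2_sat
x2 = 1 - x1 = 1 - 0.28 = 0.72
P = 0.28*196 + 0.72*60
P = 54.88 + 43.2
P = 98.08 kPa


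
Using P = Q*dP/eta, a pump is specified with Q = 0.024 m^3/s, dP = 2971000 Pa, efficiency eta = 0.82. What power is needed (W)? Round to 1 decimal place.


P = Q * dP / eta
P = 0.024 * 2971000 / 0.82
P = 71304.0 / 0.82
P = 86956.1 W


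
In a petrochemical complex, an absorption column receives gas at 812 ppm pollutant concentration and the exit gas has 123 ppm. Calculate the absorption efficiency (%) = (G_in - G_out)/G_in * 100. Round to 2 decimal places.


Efficiency = (G_in - G_out) / G_in * 100%
Efficiency = (812 - 123) / 812 * 100
Efficiency = 689 / 812 * 100
Efficiency = 84.85%


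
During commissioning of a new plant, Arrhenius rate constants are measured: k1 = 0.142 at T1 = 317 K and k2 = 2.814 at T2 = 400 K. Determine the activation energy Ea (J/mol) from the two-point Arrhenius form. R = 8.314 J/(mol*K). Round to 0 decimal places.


Ea = R * ln(k2/k1) / (1/T1 - 1/T2)
ln(k2/k1) = ln(2.814/0.142) = 2.9865352
1/T1 - 1/T2 = 1/317 - 1/400 = 0.000654574132
Ea = 8.314 * 2.9865352 / 0.000654574132
Ea = 37933 J/mol


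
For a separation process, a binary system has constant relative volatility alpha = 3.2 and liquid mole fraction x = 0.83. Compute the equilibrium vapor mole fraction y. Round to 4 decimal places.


y = alpha*x / (1 + (alpha-1)*x)
y = 3.2*0.83 / (1 + (3.2-1)*0.83)
y = 2.656 / (1 + 1.826)
y = 2.656 / 2.826
y = 0.9398


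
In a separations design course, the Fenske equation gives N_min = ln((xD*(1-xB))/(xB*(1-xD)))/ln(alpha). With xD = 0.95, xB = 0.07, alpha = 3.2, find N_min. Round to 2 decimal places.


N_min = ln((xD*(1-xB))/(xB*(1-xD))) / ln(alpha)
Numerator inside ln: 0.8835 / 0.0035 = 252.428571
ln(252.428571) = 5.531128
ln(alpha) = ln(3.2) = 1.163151
N_min = 5.531128 / 1.163151 = 4.76


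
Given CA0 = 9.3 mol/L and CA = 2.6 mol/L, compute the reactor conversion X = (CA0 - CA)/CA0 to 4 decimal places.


X = (CA0 - CA) / CA0
X = (9.3 - 2.6) / 9.3
X = 6.7 / 9.3
X = 0.7204


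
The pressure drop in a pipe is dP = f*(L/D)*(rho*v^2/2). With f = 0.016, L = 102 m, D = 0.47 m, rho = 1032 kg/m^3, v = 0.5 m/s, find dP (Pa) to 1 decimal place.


dP = f * (L/D) * (rho*v^2/2)
dP = 0.016 * (102/0.47) * (1032*0.5^2/2)
L/D = 217.0212766
rho*v^2/2 = 1032*0.25/2 = 129.0
dP = 0.016 * 217.0212766 * 129.0
dP = 447.9 Pa


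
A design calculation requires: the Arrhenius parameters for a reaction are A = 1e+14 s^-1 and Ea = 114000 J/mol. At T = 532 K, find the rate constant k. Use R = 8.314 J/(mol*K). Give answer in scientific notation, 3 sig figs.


k = A * exp(-Ea/(R*T))
k = 1e+14 * exp(-114000 / (8.314 * 532))
k = 1e+14 * exp(-25.774082)
k = 6.40e+02


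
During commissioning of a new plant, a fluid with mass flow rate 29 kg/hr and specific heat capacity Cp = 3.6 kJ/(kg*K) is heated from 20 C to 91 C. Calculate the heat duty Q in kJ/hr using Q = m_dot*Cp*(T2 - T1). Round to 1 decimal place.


Q = m_dot * Cp * (T2 - T1)
Q = 29 * 3.6 * (91 - 20)
Q = 29 * 3.6 * 71
Q = 7412.4 kJ/hr


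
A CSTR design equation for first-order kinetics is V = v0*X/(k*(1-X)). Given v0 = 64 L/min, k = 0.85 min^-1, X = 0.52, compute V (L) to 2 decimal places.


V = v0 * X / (k * (1 - X))
V = 64 * 0.52 / (0.85 * (1 - 0.52))
V = 33.28 / (0.85 * 0.48)
V = 33.28 / 0.408
V = 81.57 L


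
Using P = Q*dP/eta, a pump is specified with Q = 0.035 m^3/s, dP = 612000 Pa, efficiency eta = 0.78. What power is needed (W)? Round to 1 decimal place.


P = Q * dP / eta
P = 0.035 * 612000 / 0.78
P = 21420.0 / 0.78
P = 27461.5 W


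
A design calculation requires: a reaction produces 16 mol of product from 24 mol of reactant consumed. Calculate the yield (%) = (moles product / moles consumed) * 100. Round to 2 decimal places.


Yield = (moles product / moles consumed) * 100%
Yield = (16 / 24) * 100
Yield = 0.6667 * 100
Yield = 66.67%


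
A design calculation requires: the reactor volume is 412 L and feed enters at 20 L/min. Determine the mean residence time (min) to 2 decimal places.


tau = V / v0
tau = 412 / 20
tau = 20.60 min


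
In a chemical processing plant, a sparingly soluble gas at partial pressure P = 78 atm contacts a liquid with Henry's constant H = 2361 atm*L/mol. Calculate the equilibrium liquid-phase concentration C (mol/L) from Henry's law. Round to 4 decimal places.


C = P / H
C = 78 / 2361
C = 0.0330 mol/L


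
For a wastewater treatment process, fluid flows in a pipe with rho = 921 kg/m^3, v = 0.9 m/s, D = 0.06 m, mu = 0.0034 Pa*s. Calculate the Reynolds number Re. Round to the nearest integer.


Re = rho * v * D / mu
Re = 921 * 0.9 * 0.06 / 0.0034
Re = 49.734 / 0.0034
Re = 14628
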